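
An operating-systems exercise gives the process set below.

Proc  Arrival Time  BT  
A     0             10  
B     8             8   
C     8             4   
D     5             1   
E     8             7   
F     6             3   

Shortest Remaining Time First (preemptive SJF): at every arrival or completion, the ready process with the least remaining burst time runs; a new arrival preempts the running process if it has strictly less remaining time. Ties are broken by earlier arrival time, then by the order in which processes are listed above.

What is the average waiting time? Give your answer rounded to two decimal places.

Gantt: | A 0-5 | D 5-6 | F 6-9 | C 9-13 | A 13-18 | E 18-25 | B 25-33 |
Completion: A=18  B=33  C=13  D=6  E=25  F=9
Waiting times: A=8, B=17, C=1, D=0, E=10, F=0
Average waiting = (8+17+1+0+10+0) / 6 = 36/6 = 6.00

6.00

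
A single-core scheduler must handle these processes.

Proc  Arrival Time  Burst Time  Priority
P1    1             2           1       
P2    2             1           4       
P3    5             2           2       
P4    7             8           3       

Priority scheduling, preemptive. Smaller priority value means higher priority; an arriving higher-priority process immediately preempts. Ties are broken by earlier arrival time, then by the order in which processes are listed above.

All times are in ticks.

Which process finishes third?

Gantt: | idle 0-1 | P1 1-3 | P2 3-4 | idle 4-5 | P3 5-7 | P4 7-15 |
Completion: P1=3  P2=4  P3=7  P4=15
Finish order: P1 → P2 → P3 → P4

P3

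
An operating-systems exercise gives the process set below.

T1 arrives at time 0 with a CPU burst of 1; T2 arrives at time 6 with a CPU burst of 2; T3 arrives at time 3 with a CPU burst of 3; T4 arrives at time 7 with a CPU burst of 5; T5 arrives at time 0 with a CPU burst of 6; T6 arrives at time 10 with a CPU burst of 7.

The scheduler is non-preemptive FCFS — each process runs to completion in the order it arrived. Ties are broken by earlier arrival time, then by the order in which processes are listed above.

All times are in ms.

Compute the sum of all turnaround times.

Gantt: | T1 0-1 | T5 1-7 | T3 7-10 | T2 10-12 | T4 12-17 | T6 17-24 |
Completion: T1=1  T2=12  T3=10  T4=17  T5=7  T6=24
Turnaround = completion − arrival: T1=1, T2=6, T3=7, T4=10, T5=7, T6=14
Total turnaround = 1 + 6 + 7 + 10 + 7 + 14 = 45

45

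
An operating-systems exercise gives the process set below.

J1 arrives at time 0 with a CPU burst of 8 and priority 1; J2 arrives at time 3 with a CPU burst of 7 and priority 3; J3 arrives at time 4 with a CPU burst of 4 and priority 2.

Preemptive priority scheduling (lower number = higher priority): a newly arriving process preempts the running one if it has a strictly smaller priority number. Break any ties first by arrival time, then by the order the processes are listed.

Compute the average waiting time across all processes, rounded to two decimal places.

Schedule: | J1 0-8 | J3 8-12 | J2 12-19 |
Completion: J1=8  J2=19  J3=12
Waiting times: J1=0, J2=9, J3=4
Average waiting = (0+9+4) / 3 = 13/3 = 4.33

4.33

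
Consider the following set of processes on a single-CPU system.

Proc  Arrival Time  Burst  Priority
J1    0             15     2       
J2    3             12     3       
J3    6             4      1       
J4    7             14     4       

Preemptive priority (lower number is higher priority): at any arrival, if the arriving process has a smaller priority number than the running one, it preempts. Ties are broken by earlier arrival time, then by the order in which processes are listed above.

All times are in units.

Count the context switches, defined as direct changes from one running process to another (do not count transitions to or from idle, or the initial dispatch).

Timeline: | J1 0-6 | J3 6-10 | J1 10-19 | J2 19-31 | J4 31-45 |
Completion: J1=19  J2=31  J3=10  J4=45
Turnaround (C−A): J1=19  J2=28  J3=4  J4=38

4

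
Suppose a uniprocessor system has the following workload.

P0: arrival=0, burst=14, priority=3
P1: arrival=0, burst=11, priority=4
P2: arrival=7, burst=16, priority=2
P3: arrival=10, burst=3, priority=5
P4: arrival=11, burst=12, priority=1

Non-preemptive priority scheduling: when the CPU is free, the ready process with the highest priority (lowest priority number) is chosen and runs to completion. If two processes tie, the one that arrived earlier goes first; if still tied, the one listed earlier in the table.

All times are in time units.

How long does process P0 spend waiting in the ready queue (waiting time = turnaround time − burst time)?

0

Timeline: | P0 0-14 | P4 14-26 | P2 26-42 | P1 42-53 | P3 53-56 |
Completion: P0=14  P1=53  P2=42  P3=56  P4=26
Turnaround (C−A): P0=14  P1=53  P2=35  P3=46  P4=15
Waiting(P0) = turnaround − burst = 14 − 14 = 0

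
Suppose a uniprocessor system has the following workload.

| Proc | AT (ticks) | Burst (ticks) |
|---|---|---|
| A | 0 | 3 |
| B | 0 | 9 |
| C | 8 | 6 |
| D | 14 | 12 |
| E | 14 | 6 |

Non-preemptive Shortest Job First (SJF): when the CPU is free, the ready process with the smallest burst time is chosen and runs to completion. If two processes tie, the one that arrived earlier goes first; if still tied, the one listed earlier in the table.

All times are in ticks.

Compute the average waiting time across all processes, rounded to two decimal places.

Schedule: | A 0-3 | B 3-12 | C 12-18 | E 18-24 | D 24-36 |
Completion: A=3  B=12  C=18  D=36  E=24
Turnaround (C−A): A=3  B=12  C=10  D=22  E=10
Waiting times: A=0, B=3, C=4, D=10, E=4
Average waiting = (0+3+4+10+4) / 5 = 21/5 = 4.20

4.20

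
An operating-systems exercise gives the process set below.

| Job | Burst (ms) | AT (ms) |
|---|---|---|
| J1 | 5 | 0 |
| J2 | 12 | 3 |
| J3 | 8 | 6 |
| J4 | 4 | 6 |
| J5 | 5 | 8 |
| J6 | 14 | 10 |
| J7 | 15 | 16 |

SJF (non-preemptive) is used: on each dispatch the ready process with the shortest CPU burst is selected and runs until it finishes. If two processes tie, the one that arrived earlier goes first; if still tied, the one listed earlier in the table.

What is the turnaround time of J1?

Schedule: | J1 0-5 | J2 5-17 | J4 17-21 | J5 21-26 | J3 26-34 | J6 34-48 | J7 48-63 |
Completion: J1=5  J2=17  J3=34  J4=21  J5=26  J6=48  J7=63
Turnaround (C−A): J1=5  J2=14  J3=28  J4=15  J5=18  J6=38  J7=47
Turnaround(J1) = completion − arrival = 5 − 0 = 5

5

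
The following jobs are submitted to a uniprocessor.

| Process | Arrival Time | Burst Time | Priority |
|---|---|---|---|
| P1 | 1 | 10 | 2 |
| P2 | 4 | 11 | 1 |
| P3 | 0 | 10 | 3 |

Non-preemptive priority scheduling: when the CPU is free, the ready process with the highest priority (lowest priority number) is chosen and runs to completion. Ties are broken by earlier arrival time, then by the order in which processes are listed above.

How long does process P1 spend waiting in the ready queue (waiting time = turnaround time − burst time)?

20

Timeline: | P3 0-10 | P2 10-21 | P1 21-31 |
Completion: P1=31  P2=21  P3=10
Turnaround (C−A): P1=30  P2=17  P3=10
Waiting(P1) = turnaround − burst = 30 − 10 = 20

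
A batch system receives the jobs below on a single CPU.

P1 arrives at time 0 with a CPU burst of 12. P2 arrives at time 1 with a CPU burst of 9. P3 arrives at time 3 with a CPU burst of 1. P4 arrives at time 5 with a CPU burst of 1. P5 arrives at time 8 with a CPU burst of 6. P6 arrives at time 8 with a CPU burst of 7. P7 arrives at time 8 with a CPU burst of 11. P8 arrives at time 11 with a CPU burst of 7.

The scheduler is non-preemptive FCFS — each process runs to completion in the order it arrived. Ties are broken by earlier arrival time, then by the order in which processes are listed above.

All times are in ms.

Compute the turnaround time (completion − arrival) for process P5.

Schedule: | P1 0-12 | P2 12-21 | P3 21-22 | P4 22-23 | P5 23-29 | P6 29-36 | P7 36-47 | P8 47-54 |
Completion: P1=12  P2=21  P3=22  P4=23  P5=29  P6=36  P7=47  P8=54
Turnaround (C−A): P1=12  P2=20  P3=19  P4=18  P5=21  P6=28  P7=39  P8=43
Turnaround(P5) = completion − arrival = 29 − 8 = 21

21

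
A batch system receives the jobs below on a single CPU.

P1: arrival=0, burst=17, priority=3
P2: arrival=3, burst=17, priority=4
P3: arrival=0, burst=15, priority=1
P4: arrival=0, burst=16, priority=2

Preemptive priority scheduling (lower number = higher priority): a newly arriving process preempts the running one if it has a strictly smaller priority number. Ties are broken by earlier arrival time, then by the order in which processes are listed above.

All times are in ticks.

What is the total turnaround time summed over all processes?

156

Gantt: | P3 0-15 | P4 15-31 | P1 31-48 | P2 48-65 |
Completion: P1=48  P2=65  P3=15  P4=31
Turnaround = completion − arrival: P1=48, P2=62, P3=15, P4=31
Total turnaround = 48 + 62 + 15 + 31 = 156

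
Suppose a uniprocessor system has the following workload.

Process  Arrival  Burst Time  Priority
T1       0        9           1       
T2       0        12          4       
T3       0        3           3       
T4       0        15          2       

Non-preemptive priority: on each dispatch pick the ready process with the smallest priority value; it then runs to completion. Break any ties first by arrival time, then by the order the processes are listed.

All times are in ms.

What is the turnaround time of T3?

Gantt: | T1 0-9 | T4 9-24 | T3 24-27 | T2 27-39 |
Completion: T1=9  T2=39  T3=27  T4=24
Turnaround (C−A): T1=9  T2=39  T3=27  T4=24
Turnaround(T3) = completion − arrival = 27 − 0 = 27

27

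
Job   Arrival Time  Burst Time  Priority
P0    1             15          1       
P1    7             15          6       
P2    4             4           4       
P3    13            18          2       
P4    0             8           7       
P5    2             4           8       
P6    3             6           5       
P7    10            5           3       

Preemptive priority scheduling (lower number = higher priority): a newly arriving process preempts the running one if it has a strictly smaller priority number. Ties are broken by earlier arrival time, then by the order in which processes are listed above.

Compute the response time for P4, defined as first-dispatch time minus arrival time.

Schedule: | P4 0-1 | P0 1-16 | P3 16-34 | P7 34-39 | P2 39-43 | P6 43-49 | P1 49-64 | P4 64-71 | P5 71-75 |
Completion: P0=16  P1=64  P2=43  P3=34  P4=71  P5=75  P6=49  P7=39
Turnaround (C−A): P0=15  P1=57  P2=39  P3=21  P4=71  P5=73  P6=46  P7=29
Response(P4) = first start − arrival = 0 − 0 = 0

0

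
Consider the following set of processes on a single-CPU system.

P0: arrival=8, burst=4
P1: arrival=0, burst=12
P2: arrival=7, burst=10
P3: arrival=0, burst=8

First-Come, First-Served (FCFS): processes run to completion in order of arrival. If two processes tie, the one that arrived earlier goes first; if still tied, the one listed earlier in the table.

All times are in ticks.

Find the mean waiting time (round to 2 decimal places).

11.75

Schedule: | P1 0-12 | P3 12-20 | P2 20-30 | P0 30-34 |
Completion: P0=34  P1=12  P2=30  P3=20
Waiting times: P0=22, P1=0, P2=13, P3=12
Average waiting = (22+0+13+12) / 4 = 47/4 = 11.75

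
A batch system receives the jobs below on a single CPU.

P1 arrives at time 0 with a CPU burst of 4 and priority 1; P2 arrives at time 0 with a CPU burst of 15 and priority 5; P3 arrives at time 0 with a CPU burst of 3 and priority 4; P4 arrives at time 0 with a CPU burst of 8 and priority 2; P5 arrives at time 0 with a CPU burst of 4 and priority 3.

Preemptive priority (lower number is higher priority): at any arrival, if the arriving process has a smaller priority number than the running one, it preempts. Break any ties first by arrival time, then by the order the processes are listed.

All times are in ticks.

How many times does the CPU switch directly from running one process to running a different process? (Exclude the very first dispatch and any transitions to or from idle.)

4

Timeline: | P1 0-4 | P4 4-12 | P5 12-16 | P3 16-19 | P2 19-34 |
Completion: P1=4  P2=34  P3=19  P4=12  P5=16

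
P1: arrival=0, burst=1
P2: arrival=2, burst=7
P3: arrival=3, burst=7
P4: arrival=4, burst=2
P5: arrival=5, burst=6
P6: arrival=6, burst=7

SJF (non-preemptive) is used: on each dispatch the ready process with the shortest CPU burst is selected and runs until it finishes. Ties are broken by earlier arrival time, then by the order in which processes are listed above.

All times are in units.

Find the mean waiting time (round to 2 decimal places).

Gantt: | P1 0-1 | idle 1-2 | P2 2-9 | P4 9-11 | P5 11-17 | P3 17-24 | P6 24-31 |
Completion: P1=1  P2=9  P3=24  P4=11  P5=17  P6=31
Turnaround (C−A): P1=1  P2=7  P3=21  P4=7  P5=12  P6=25
Waiting times: P1=0, P2=0, P3=14, P4=5, P5=6, P6=18
Average waiting = (0+0+14+5+6+18) / 6 = 43/6 = 7.17

7.17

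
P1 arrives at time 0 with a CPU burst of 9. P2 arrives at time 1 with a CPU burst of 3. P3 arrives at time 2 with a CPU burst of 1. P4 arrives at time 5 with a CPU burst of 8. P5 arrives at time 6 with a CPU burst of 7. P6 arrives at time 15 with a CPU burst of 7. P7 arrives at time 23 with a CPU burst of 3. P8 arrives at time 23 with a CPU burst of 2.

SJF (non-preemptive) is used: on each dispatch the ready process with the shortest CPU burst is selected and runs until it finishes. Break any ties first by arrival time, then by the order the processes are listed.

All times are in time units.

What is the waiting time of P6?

Timeline: | P1 0-9 | P3 9-10 | P2 10-13 | P5 13-20 | P6 20-27 | P8 27-29 | P7 29-32 | P4 32-40 |
Completion: P1=9  P2=13  P3=10  P4=40  P5=20  P6=27  P7=32  P8=29
Turnaround (C−A): P1=9  P2=12  P3=8  P4=35  P5=14  P6=12  P7=9  P8=6
Waiting(P6) = turnaround − burst = 12 − 7 = 5

5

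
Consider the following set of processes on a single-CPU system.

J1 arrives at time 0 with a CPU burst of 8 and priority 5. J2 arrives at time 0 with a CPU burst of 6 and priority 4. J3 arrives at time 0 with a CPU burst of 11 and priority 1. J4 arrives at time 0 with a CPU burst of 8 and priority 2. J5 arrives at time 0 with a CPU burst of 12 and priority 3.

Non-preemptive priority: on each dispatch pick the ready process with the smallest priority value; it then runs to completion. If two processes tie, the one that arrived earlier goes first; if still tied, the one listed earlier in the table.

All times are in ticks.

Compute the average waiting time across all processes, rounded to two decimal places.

19.60

Timeline: | J3 0-11 | J4 11-19 | J5 19-31 | J2 31-37 | J1 37-45 |
Completion: J1=45  J2=37  J3=11  J4=19  J5=31
Turnaround (C−A): J1=45  J2=37  J3=11  J4=19  J5=31
Waiting times: J1=37, J2=31, J3=0, J4=11, J5=19
Average waiting = (37+31+0+11+19) / 5 = 98/5 = 19.60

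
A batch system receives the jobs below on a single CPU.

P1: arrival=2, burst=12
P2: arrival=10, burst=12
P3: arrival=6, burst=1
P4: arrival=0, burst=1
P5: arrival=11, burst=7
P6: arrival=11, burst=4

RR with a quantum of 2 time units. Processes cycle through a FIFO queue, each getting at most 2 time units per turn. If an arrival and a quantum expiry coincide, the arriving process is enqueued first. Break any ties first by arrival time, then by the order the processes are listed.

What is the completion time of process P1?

27

Gantt: | P4 0-1 | idle 1-2 | P1 2-6 | P3 6-7 | P1 7-11 | P2 11-13 | P5 13-15 | P6 15-17 | P1 17-19 | P2 19-21 | P5 21-23 | P6 23-25 | P1 25-27 | P2 27-29 | P5 29-31 | P2 31-33 | P5 33-34 | P2 34-38 |
Completion: P1=27  P2=38  P3=7  P4=1  P5=34  P6=25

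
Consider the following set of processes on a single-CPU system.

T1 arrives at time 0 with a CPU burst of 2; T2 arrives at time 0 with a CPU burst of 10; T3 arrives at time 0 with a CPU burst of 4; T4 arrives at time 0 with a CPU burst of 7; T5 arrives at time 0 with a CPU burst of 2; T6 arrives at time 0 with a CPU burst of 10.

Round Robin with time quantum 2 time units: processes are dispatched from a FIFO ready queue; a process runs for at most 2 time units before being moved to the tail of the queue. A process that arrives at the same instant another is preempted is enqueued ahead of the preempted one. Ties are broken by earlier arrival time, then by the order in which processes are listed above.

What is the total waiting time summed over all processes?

90

Schedule: | T1 0-2 | T2 2-4 | T3 4-6 | T4 6-8 | T5 8-10 | T6 10-12 | T2 12-14 | T3 14-16 | T4 16-18 | T6 18-20 | T2 20-22 | T4 22-24 | T6 24-26 | T2 26-28 | T4 28-29 | T6 29-31 | T2 31-33 | T6 33-35 |
Completion: T1=2  T2=33  T3=16  T4=29  T5=10  T6=35
Turnaround (C−A): T1=2  T2=33  T3=16  T4=29  T5=10  T6=35
Waiting = turnaround − burst: T1=0, T2=23, T3=12, T4=22, T5=8, T6=25
Total waiting = 0 + 23 + 12 + 22 + 8 + 25 = 90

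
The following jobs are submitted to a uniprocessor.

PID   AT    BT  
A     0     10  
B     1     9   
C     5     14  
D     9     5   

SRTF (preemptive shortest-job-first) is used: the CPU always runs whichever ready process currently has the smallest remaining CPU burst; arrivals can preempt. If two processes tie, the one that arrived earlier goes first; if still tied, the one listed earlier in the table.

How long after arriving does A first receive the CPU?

Timeline: | A 0-10 | D 10-15 | B 15-24 | C 24-38 |
Completion: A=10  B=24  C=38  D=15
Turnaround (C−A): A=10  B=23  C=33  D=6
Response(A) = first start − arrival = 0 − 0 = 0

0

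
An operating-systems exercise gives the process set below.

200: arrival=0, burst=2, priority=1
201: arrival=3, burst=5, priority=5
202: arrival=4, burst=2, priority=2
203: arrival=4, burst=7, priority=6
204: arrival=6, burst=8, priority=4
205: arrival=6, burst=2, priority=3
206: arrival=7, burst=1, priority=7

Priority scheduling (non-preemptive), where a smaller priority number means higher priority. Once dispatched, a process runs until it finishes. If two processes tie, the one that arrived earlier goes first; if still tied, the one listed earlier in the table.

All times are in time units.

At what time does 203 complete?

27

Timeline: | 200 0-2 | idle 2-3 | 201 3-8 | 202 8-10 | 205 10-12 | 204 12-20 | 203 20-27 | 206 27-28 |
Completion: 200=2  201=8  202=10  203=27  204=20  205=12  206=28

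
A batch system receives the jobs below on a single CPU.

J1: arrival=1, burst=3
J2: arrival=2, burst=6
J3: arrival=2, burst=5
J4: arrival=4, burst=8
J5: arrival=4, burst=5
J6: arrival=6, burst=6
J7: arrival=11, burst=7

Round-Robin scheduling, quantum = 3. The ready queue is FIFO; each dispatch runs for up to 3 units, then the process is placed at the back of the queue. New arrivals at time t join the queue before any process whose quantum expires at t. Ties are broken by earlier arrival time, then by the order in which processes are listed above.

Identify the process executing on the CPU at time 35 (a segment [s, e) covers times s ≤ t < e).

Schedule: | idle 0-1 | J1 1-4 | J2 4-7 | J3 7-10 | J4 10-13 | J5 13-16 | J6 16-19 | J2 19-22 | J3 22-24 | J7 24-27 | J4 27-30 | J5 30-32 | J6 32-35 | J7 35-38 | J4 38-40 | J7 40-41 |
Completion: J1=4  J2=22  J3=24  J4=40  J5=32  J6=35  J7=41
Turnaround (C−A): J1=3  J2=20  J3=22  J4=36  J5=28  J6=29  J7=30

J7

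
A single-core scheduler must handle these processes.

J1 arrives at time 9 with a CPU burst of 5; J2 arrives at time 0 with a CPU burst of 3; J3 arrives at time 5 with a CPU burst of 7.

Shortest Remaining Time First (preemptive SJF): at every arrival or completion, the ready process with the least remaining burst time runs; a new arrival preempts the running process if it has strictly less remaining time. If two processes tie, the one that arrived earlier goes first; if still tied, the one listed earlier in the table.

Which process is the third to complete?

J1

Timeline: | J2 0-3 | idle 3-5 | J3 5-12 | J1 12-17 |
Completion: J1=17  J2=3  J3=12
Turnaround (C−A): J1=8  J2=3  J3=7
Finish order: J2 → J3 → J1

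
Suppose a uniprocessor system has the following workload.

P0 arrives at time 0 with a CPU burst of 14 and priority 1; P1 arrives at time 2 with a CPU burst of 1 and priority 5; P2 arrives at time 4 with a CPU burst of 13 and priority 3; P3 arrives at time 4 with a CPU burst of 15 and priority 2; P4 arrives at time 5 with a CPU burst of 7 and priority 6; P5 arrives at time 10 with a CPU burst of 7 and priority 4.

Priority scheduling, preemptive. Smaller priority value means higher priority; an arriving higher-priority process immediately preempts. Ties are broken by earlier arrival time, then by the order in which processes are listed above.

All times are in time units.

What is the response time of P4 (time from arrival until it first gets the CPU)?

45

Timeline: | P0 0-14 | P3 14-29 | P2 29-42 | P5 42-49 | P1 49-50 | P4 50-57 |
Completion: P0=14  P1=50  P2=42  P3=29  P4=57  P5=49
Turnaround (C−A): P0=14  P1=48  P2=38  P3=25  P4=52  P5=39
Response(P4) = first start − arrival = 50 − 5 = 45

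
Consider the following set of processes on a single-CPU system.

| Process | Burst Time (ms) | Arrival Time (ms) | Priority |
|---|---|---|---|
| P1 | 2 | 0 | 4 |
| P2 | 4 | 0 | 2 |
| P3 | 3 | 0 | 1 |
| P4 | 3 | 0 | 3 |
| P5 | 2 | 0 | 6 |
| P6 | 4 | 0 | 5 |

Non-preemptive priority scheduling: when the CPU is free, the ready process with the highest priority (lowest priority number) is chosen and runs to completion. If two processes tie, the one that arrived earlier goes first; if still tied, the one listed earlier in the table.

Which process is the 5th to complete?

P6

Schedule: | P3 0-3 | P2 3-7 | P4 7-10 | P1 10-12 | P6 12-16 | P5 16-18 |
Completion: P1=12  P2=7  P3=3  P4=10  P5=18  P6=16
Turnaround (C−A): P1=12  P2=7  P3=3  P4=10  P5=18  P6=16
Finish order: P3 → P2 → P4 → P1 → P6 → P5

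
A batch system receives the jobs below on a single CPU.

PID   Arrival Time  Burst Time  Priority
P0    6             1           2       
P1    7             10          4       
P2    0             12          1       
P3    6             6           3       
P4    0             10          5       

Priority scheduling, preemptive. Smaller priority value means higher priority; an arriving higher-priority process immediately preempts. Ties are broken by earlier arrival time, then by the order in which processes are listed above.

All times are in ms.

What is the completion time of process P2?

Timeline: | P2 0-12 | P0 12-13 | P3 13-19 | P1 19-29 | P4 29-39 |
Completion: P0=13  P1=29  P2=12  P3=19  P4=39

12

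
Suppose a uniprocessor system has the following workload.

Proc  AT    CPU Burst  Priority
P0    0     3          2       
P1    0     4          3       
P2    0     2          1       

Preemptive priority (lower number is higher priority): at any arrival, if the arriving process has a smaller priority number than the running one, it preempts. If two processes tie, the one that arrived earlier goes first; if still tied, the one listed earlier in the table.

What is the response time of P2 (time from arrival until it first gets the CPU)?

Schedule: | P2 0-2 | P0 2-5 | P1 5-9 |
Completion: P0=5  P1=9  P2=2
Response(P2) = first start − arrival = 0 − 0 = 0

0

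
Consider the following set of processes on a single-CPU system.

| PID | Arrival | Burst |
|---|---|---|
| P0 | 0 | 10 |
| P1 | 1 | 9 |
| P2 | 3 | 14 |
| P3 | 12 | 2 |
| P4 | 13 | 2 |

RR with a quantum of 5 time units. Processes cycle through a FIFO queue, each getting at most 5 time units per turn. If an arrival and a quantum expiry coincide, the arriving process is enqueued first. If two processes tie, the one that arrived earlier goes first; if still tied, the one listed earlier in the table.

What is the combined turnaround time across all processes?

106

Timeline: | P0 0-5 | P1 5-10 | P2 10-15 | P0 15-20 | P1 20-24 | P3 24-26 | P4 26-28 | P2 28-37 |
Completion: P0=20  P1=24  P2=37  P3=26  P4=28
Turnaround (C−A): P0=20  P1=23  P2=34  P3=14  P4=15
Turnaround = completion − arrival: P0=20, P1=23, P2=34, P3=14, P4=15
Total turnaround = 20 + 23 + 34 + 14 + 15 = 106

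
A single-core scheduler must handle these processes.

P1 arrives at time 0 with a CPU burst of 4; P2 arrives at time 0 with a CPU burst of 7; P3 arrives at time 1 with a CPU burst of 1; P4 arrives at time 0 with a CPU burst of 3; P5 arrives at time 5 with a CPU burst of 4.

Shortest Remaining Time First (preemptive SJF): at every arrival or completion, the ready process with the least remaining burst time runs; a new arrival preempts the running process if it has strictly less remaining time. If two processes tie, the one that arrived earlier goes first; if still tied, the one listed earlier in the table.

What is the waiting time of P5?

3

Schedule: | P4 0-1 | P3 1-2 | P4 2-4 | P1 4-8 | P5 8-12 | P2 12-19 |
Completion: P1=8  P2=19  P3=2  P4=4  P5=12
Turnaround (C−A): P1=8  P2=19  P3=1  P4=4  P5=7
Waiting(P5) = turnaround − burst = 7 − 4 = 3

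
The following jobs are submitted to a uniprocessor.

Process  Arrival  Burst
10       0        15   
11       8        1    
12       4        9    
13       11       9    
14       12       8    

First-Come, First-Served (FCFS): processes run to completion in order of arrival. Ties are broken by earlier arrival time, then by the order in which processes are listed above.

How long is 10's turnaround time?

Schedule: | 10 0-15 | 12 15-24 | 11 24-25 | 13 25-34 | 14 34-42 |
Completion: 10=15  11=25  12=24  13=34  14=42
Turnaround(10) = completion − arrival = 15 − 0 = 15

15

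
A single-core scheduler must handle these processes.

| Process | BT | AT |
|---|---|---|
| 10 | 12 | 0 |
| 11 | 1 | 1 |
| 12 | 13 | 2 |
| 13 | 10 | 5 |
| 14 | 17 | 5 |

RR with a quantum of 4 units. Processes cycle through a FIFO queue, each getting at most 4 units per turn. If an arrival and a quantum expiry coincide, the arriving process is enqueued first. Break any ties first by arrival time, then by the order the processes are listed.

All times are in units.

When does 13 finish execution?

Schedule: | 10 0-4 | 11 4-5 | 12 5-9 | 10 9-13 | 13 13-17 | 14 17-21 | 12 21-25 | 10 25-29 | 13 29-33 | 14 33-37 | 12 37-41 | 13 41-43 | 14 43-47 | 12 47-48 | 14 48-53 |
Completion: 10=29  11=5  12=48  13=43  14=53

43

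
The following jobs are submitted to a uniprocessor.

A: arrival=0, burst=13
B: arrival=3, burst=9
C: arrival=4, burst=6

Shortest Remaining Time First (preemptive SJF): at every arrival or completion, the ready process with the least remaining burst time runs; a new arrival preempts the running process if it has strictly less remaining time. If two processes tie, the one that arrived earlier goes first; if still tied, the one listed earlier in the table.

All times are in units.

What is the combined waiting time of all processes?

21

Schedule: | A 0-3 | B 3-4 | C 4-10 | B 10-18 | A 18-28 |
Completion: A=28  B=18  C=10
Waiting = turnaround − burst: A=15, B=6, C=0
Total waiting = 15 + 6 + 0 = 21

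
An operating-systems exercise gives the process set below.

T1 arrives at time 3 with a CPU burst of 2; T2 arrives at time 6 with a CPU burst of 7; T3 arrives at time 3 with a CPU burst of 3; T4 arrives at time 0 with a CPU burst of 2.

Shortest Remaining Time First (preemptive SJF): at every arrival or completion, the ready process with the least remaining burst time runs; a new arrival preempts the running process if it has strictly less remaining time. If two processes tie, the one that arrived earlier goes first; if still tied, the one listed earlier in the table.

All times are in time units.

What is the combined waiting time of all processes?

Gantt: | T4 0-2 | idle 2-3 | T1 3-5 | T3 5-8 | T2 8-15 |
Completion: T1=5  T2=15  T3=8  T4=2
Turnaround (C−A): T1=2  T2=9  T3=5  T4=2
Waiting = turnaround − burst: T1=0, T2=2, T3=2, T4=0
Total waiting = 0 + 2 + 2 + 0 = 4

4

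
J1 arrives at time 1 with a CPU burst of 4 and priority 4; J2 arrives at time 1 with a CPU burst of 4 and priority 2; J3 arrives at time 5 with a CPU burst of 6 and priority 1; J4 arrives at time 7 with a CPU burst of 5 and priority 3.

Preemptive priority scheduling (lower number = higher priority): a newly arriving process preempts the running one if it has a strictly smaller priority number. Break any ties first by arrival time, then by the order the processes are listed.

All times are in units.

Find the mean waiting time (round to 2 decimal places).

4.75

Gantt: | idle 0-1 | J2 1-5 | J3 5-11 | J4 11-16 | J1 16-20 |
Completion: J1=20  J2=5  J3=11  J4=16
Waiting times: J1=15, J2=0, J3=0, J4=4
Average waiting = (15+0+0+4) / 4 = 19/4 = 4.75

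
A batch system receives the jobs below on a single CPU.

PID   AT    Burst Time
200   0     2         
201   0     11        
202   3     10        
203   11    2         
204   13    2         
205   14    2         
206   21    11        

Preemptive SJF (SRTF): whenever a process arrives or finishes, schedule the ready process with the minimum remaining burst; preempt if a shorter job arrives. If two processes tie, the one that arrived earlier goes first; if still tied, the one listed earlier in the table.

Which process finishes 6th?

202

Timeline: | 200 0-2 | 201 2-13 | 203 13-15 | 204 15-17 | 205 17-19 | 202 19-29 | 206 29-40 |
Completion: 200=2  201=13  202=29  203=15  204=17  205=19  206=40
Turnaround (C−A): 200=2  201=13  202=26  203=4  204=4  205=5  206=19
Finish order: 200 → 201 → 203 → 204 → 205 → 202 → 206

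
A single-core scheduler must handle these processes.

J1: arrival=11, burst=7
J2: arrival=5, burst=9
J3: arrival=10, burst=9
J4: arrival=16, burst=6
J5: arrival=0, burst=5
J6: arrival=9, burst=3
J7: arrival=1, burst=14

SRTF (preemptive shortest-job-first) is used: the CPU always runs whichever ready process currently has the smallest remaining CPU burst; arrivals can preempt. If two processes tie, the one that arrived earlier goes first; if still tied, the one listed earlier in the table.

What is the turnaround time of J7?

Schedule: | J5 0-5 | J2 5-9 | J6 9-12 | J2 12-17 | J4 17-23 | J1 23-30 | J3 30-39 | J7 39-53 |
Completion: J1=30  J2=17  J3=39  J4=23  J5=5  J6=12  J7=53
Turnaround (C−A): J1=19  J2=12  J3=29  J4=7  J5=5  J6=3  J7=52
Turnaround(J7) = completion − arrival = 53 − 1 = 52

52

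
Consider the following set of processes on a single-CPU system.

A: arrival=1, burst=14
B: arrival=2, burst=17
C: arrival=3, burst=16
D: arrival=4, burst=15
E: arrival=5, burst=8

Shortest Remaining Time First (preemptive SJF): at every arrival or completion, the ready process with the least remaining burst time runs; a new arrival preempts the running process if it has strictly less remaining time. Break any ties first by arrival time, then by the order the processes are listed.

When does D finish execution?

Gantt: | idle 0-1 | A 1-5 | E 5-13 | A 13-23 | D 23-38 | C 38-54 | B 54-71 |
Completion: A=23  B=71  C=54  D=38  E=13

38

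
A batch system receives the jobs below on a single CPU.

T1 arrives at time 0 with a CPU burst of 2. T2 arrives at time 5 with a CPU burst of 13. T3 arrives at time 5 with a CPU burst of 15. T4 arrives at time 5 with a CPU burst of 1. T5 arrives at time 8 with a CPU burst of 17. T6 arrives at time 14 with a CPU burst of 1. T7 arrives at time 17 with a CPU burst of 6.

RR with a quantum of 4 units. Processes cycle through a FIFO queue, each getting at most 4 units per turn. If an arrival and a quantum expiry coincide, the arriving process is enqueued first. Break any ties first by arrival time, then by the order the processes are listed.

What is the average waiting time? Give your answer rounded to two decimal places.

Timeline: | T1 0-2 | idle 2-5 | T2 5-9 | T3 9-13 | T4 13-14 | T5 14-18 | T2 18-22 | T3 22-26 | T6 26-27 | T7 27-31 | T5 31-35 | T2 35-39 | T3 39-43 | T7 43-45 | T5 45-49 | T2 49-50 | T3 50-53 | T5 53-58 |
Completion: T1=2  T2=50  T3=53  T4=14  T5=58  T6=27  T7=45
Turnaround (C−A): T1=2  T2=45  T3=48  T4=9  T5=50  T6=13  T7=28
Waiting times: T1=0, T2=32, T3=33, T4=8, T5=33, T6=12, T7=22
Average waiting = (0+32+33+8+33+12+22) / 7 = 140/7 = 20.00

20.00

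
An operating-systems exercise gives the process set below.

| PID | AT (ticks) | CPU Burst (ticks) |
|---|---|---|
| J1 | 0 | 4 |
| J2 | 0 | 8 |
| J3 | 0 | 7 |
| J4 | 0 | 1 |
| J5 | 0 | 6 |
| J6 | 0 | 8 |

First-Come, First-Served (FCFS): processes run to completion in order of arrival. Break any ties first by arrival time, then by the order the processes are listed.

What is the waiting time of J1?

0

Gantt: | J1 0-4 | J2 4-12 | J3 12-19 | J4 19-20 | J5 20-26 | J6 26-34 |
Completion: J1=4  J2=12  J3=19  J4=20  J5=26  J6=34
Waiting(J1) = turnaround − burst = 4 − 4 = 0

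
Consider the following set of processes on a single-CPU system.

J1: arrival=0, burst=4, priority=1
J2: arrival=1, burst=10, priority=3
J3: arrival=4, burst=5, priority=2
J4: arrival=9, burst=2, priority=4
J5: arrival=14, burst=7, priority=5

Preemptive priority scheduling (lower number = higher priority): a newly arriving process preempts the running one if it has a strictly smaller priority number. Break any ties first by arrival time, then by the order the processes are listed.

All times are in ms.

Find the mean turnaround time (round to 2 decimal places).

10.60

Gantt: | J1 0-4 | J3 4-9 | J2 9-19 | J4 19-21 | J5 21-28 |
Completion: J1=4  J2=19  J3=9  J4=21  J5=28
Turnaround (C−A): J1=4  J2=18  J3=5  J4=12  J5=14
Turnaround times: J1=4, J2=18, J3=5, J4=12, J5=14
Average turnaround = (4+18+5+12+14) / 5 = 53/5 = 10.60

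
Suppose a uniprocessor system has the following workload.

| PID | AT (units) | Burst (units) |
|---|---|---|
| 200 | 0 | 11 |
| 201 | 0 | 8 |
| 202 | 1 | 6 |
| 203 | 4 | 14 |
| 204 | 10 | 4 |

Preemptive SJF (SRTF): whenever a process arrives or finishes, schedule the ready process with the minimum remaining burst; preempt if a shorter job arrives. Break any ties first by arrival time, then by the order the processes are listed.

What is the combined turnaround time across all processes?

96

Schedule: | 201 0-1 | 202 1-7 | 201 7-14 | 204 14-18 | 200 18-29 | 203 29-43 |
Completion: 200=29  201=14  202=7  203=43  204=18
Turnaround (C−A): 200=29  201=14  202=6  203=39  204=8
Turnaround = completion − arrival: 200=29, 201=14, 202=6, 203=39, 204=8
Total turnaround = 29 + 14 + 6 + 39 + 8 = 96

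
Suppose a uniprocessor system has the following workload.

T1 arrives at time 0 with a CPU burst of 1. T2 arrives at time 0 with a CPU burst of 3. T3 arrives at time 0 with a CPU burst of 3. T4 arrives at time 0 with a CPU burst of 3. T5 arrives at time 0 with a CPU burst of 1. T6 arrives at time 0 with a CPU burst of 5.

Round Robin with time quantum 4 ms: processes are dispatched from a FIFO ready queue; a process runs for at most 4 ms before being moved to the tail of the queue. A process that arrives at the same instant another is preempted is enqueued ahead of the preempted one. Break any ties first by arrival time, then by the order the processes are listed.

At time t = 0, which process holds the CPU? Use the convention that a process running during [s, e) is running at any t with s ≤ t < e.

T1

Gantt: | T1 0-1 | T2 1-4 | T3 4-7 | T4 7-10 | T5 10-11 | T6 11-16 |
Completion: T1=1  T2=4  T3=7  T4=10  T5=11  T6=16
Turnaround (C−A): T1=1  T2=4  T3=7  T4=10  T5=11  T6=16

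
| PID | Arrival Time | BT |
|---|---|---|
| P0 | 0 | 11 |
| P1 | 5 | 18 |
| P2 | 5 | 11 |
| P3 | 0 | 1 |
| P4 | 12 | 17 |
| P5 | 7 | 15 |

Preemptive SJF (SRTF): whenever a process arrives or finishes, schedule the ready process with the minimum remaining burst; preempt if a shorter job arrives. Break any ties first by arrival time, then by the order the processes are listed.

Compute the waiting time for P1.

Gantt: | P3 0-1 | P0 1-12 | P2 12-23 | P5 23-38 | P4 38-55 | P1 55-73 |
Completion: P0=12  P1=73  P2=23  P3=1  P4=55  P5=38
Turnaround (C−A): P0=12  P1=68  P2=18  P3=1  P4=43  P5=31
Waiting(P1) = turnaround − burst = 68 − 18 = 50

50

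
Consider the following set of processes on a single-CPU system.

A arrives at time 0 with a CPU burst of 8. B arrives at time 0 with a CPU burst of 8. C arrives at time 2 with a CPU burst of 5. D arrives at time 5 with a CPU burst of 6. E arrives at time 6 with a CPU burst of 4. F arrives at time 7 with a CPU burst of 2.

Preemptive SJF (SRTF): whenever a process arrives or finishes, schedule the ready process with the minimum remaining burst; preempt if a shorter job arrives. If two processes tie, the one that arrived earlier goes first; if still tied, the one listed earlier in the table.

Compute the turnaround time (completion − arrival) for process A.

Schedule: | A 0-2 | C 2-7 | F 7-9 | E 9-13 | A 13-19 | D 19-25 | B 25-33 |
Completion: A=19  B=33  C=7  D=25  E=13  F=9
Turnaround (C−A): A=19  B=33  C=5  D=20  E=7  F=2
Turnaround(A) = completion − arrival = 19 − 0 = 19

19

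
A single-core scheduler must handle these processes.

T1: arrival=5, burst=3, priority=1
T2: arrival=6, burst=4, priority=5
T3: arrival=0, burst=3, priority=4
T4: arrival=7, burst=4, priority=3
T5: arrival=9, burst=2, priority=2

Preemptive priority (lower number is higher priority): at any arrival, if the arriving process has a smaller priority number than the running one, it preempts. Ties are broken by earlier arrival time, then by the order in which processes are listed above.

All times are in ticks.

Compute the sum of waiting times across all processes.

11

Timeline: | T3 0-3 | idle 3-5 | T1 5-8 | T4 8-9 | T5 9-11 | T4 11-14 | T2 14-18 |
Completion: T1=8  T2=18  T3=3  T4=14  T5=11
Turnaround (C−A): T1=3  T2=12  T3=3  T4=7  T5=2
Waiting = turnaround − burst: T1=0, T2=8, T3=0, T4=3, T5=0
Total waiting = 0 + 8 + 0 + 3 + 0 = 11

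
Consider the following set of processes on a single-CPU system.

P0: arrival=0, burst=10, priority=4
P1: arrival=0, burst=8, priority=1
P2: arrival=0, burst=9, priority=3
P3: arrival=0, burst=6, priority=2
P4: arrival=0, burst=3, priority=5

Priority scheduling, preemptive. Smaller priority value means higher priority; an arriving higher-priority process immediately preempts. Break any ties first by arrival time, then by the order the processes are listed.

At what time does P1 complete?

Timeline: | P1 0-8 | P3 8-14 | P2 14-23 | P0 23-33 | P4 33-36 |
Completion: P0=33  P1=8  P2=23  P3=14  P4=36

8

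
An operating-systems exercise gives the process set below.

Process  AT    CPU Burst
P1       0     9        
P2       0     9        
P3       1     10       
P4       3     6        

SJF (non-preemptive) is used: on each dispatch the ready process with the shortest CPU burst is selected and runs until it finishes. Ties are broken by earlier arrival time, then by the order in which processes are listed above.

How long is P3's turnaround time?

33

Timeline: | P1 0-9 | P4 9-15 | P2 15-24 | P3 24-34 |
Completion: P1=9  P2=24  P3=34  P4=15
Turnaround (C−A): P1=9  P2=24  P3=33  P4=12
Turnaround(P3) = completion − arrival = 34 − 1 = 33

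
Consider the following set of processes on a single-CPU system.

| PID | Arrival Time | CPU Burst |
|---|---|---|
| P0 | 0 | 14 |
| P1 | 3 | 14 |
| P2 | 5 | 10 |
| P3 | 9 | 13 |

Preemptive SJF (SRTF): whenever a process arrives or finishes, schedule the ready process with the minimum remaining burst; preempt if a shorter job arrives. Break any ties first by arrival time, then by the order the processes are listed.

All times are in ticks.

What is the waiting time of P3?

15

Schedule: | P0 0-14 | P2 14-24 | P3 24-37 | P1 37-51 |
Completion: P0=14  P1=51  P2=24  P3=37
Waiting(P3) = turnaround − burst = 28 − 13 = 15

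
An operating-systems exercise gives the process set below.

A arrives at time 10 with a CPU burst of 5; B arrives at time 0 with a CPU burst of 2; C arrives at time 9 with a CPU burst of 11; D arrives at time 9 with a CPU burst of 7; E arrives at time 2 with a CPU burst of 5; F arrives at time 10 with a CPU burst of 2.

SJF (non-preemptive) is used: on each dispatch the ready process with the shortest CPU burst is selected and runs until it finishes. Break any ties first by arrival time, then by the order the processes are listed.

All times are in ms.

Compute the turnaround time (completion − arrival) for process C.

25

Schedule: | B 0-2 | E 2-7 | idle 7-9 | D 9-16 | F 16-18 | A 18-23 | C 23-34 |
Completion: A=23  B=2  C=34  D=16  E=7  F=18
Turnaround (C−A): A=13  B=2  C=25  D=7  E=5  F=8
Turnaround(C) = completion − arrival = 34 − 9 = 25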